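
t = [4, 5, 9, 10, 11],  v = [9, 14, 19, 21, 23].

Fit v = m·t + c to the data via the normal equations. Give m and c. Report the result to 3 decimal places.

m = 1.784, c = 3.289

Normal-equation sums: Σt·t = 343, Σt = 39, Σ1 = 5.
And Σt·v = 740, Σv = 86.
AᵀA·[m, c]ᵀ = Aᵀv becomes [[343, 39]; [39, 5]]·[m, c]ᵀ = [740, 86]ᵀ.
Determinant 343·5 − 39² = 194.
m = (740·5 − 39·86)/194 = 173/97; c = (343·86 − 39·740)/194 = 319/97.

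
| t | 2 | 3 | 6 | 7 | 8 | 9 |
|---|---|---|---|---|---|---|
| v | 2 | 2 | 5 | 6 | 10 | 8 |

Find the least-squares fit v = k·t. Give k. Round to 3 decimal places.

The normal equations are: 243·k = 234.
(Σt·t = 243, Σt·v = 234.)
Hence k = 234 / 243 ≈ 0.962963.

k = 0.963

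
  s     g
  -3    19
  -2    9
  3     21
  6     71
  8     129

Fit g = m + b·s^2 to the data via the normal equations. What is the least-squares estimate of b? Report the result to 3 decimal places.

b = 1.979

Sums needed: Σ1 = 5, Σs^2 = 122, Σs^2·s^2 = 5570.
For Xᵀg: Σg = 249, Σs^2·g = 11208.
Determinant 5·5570 − 122² = 12966.
m = (249·5570 − 122·11208)/12966 = 3259/2161; b = (5·11208 − 122·249)/12966 = 4277/2161.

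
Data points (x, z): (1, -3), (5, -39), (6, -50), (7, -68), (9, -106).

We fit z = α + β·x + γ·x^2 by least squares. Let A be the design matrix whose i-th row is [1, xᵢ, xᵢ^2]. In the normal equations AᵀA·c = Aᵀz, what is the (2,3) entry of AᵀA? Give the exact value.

1414

Row 2 ↔ basis x, column 3 ↔ basis x^2, so (AᵀA)_{2,3} = Σᵢ (x)·(x^2) = (1)·(1) + (5)·(25) + (6)·(36) + (7)·(49) + (9)·(81) = 1414.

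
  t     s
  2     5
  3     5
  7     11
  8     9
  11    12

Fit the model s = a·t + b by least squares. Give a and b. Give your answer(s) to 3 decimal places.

a = 0.832, b = 3.241

From the data, Σt·t = 247, Σt = 31, Σ1 = 5.
Right-hand side: Σt·s = 306, Σs = 42.
Eliminating b: 5·(row 1) − 31·(row 2) gives 274·a = 5·306 − 31·42 = 228, so a = 114/137.
Then b = (42 − 31·(114/137))/5 = 444/137.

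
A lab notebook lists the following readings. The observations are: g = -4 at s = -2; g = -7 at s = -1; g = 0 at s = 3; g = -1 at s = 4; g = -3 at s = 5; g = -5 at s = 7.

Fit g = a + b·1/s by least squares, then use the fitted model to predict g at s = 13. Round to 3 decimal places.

ĝ = -2.666

From the data, Σ1 = 6, Σ1/s = -241/420, Σ1/s·1/s = 261781/176400.
And Σg = -20, Σ1/s·g = 1041/140.
MᵀM·[a, b]ᵀ = Mᵀg becomes [[6, -241/420]; [-241/420, 261781/176400]]·[a, b]ᵀ = [-20, 1041/140]ᵀ.
Eliminating b: (261781/176400)·(row 1) − (-241/420)·(row 2) gives (302521/35280)·a = (261781/176400)·(-20) − (-241/420)·(1041/140) = -4482977/176400, so a = -4482977/1512605.
Then b = ((1041/140) − (-241/420)·(-4482977/1512605))/(261781/176400) = 1169112/302521.
At s = 13: ĝ = (-4482977/1512605)·(1) + (1169112/302521)·(1/13) = -52433141/19663865.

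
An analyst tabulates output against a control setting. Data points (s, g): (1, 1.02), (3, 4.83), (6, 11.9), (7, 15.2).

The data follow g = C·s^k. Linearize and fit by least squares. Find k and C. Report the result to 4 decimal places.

k = 1.3793, C = 1.0309

Let Y = ln g. Fitting Y = k·ln s + ln C by least squares:
XᵀX = [[8.2039, 4.8363]; [4.8363, 4]], rhs = [11.4629, 6.7925]ᵀ  (here Σln s = 4.8363, Σ(ln s)² = 8.2039, Σln g = 6.7925, Σln s·ln g = 11.4629).
Slope k = (n·Σln s·ln g − Σln s·Σln g)/(n·Σ(ln s)² − (Σln s)²) = (4·11.4629 − 4.8363·6.7925)/9.4260 = 1.37929; ln C = (Σln g − k·Σln s)/n = 0.03046, so C = exp(0.03046) = 1.03093.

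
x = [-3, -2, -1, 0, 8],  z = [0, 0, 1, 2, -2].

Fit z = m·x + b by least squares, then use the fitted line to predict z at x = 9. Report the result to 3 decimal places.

ẑ = -1.738

The normal equations are: 78·m + 2·b = -17;  2·m + 5·b = 1.
(Σx·x = 78, Σx = 2, Σ1 = 5, Σx·z = -17, Σz = 1.)
Determinant 78·5 − 2² = 386.
m = ((-17)·5 − 2·1)/386 = -87/386; b = (78·1 − 2·(-17))/386 = 56/193.
At x = 9: ẑ = (-87/386)·(9) + (56/193)·(1) = -671/386.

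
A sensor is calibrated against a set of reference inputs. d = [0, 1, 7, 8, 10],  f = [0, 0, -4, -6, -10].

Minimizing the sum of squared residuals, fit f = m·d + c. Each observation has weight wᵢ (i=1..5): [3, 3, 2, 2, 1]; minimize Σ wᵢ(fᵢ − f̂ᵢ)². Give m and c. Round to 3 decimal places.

Sums needed: Σwᵢ·d·d = 329, Σwᵢ·d = 43, Σwᵢ·1 = 11.
And Σwᵢ·d·f = -252, Σwᵢ·f = -30.
Determinant 329·11 − 43² = 1770.
m = ((-252)·11 − 43·(-30))/1770 = -247/295; c = (329·(-30) − 43·(-252))/1770 = 161/295.

m = -0.837, c = 0.546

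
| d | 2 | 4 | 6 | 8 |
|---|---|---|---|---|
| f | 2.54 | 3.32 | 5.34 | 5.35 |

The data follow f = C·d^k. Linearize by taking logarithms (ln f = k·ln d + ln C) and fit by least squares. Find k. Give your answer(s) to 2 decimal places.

With ln fᵢ as the transformed response and ln dᵢ as the regressor:
XᵀX = [[9.9367, 5.9506]; [5.9506, 4]], rhs = [8.7987, 5.4845]ᵀ  (here Σln d = 5.9506, Σ(ln d)² = 9.9367, Σln f = 5.4845, Σln d·ln f = 8.7987).
Δ = 9.9367·4 − (5.9506)² = 4.3368; k = (8.7987·4 − 5.9506·5.4845)/4.3368 = 0.58997, ln C = (9.9367·5.4845 − 5.9506·8.7987)/4.3368 = 0.49343.

k = 0.59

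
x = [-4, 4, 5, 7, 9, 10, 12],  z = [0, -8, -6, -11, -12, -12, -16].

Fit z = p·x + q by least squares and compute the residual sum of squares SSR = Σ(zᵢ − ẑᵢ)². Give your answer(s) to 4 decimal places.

SSR = 8.5514

Normal-equation sums: Σx·x = 431, Σx = 43, Σ1 = 7.
Moment sums: Σx·z = -559, Σz = -65.
So MᵀM·[p, q]ᵀ = Mᵀz: [[431, 43]; [43, 7]]·[p, q]ᵀ = [-559, -65]ᵀ.
det = 431·7 − 43² = 1168.
p = ((-559)·7 − 43·(-65))/1168 = -559/584; q = (431·(-65) − 43·(-559))/1168 = -1989/584.
Residuals: -247/584, -447/584, 160/73, -261/292, 3/146, 571/584, -647/584; SSR = 2497/292.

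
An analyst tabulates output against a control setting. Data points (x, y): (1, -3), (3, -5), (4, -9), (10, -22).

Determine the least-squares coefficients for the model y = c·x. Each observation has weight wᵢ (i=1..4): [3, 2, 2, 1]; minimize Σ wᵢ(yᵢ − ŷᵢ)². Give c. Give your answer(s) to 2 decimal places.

c = -2.16

The normal system MᵀWM·[c]ᵀ = MᵀWy is [[153]]·[c]ᵀ = [-331]ᵀ.
Hence c = -331 / 153 ≈ -2.1634.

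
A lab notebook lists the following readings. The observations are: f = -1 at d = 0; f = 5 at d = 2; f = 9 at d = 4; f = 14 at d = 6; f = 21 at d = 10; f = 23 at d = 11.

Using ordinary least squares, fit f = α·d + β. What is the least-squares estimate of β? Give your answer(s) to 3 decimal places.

β = 0.171

Normal-equation sums: Σd·d = 277, Σd = 33, Σ1 = 6.
Moment sums: Σd·f = 593, Σf = 71.
Δ = 277·6 − 33² = 573.
α = (593·6 − 33·71)/573 = 405/191; β = (277·71 − 33·593)/573 = 98/573.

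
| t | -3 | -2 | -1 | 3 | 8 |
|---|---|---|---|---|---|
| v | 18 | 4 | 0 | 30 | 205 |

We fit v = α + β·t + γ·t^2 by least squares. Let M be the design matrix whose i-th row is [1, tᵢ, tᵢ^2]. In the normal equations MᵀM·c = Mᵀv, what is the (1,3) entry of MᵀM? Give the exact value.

87

Row 1 ↔ basis 1, column 3 ↔ basis t^2, so (MᵀM)_{1,3} = Σᵢ t^2 = (1)·(9) + (1)·(4) + (1)·(1) + (1)·(9) + (1)·(64) = 87.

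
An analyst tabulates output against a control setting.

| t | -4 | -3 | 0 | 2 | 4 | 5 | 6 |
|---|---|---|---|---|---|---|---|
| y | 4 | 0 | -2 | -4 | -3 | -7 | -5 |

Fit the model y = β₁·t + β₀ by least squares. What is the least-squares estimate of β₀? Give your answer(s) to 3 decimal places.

β₀ = -1.234

Setting ∂/∂β₁ … = 0 gives: 106·β₁ + 10·β₀ = -101;  10·β₁ + 7·β₀ = -17.
(Σt·t = 106, Σt = 10, Σ1 = 7, Σt·y = -101, Σy = -17.)
det = 106·7 − 10² = 642.
β₁ = ((-101)·7 − 10·(-17))/642 = -179/214; β₀ = (106·(-17) − 10·(-101))/642 = -132/107.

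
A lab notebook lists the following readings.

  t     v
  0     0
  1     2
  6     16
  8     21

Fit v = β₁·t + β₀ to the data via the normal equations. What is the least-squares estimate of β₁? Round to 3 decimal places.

Entries of AᵀA: Σt·t = 101, Σt = 15, Σ1 = 4.
Moment sums: Σt·v = 266, Σv = 39.
So AᵀA·[β₁, β₀]ᵀ = Aᵀv: [[101, 15]; [15, 4]]·[β₁, β₀]ᵀ = [266, 39]ᵀ.
Δ = 101·4 − 15² = 179.
β₁ = (266·4 − 15·39)/179 = 479/179; β₀ = (101·39 − 15·266)/179 = -51/179.

β₁ = 2.676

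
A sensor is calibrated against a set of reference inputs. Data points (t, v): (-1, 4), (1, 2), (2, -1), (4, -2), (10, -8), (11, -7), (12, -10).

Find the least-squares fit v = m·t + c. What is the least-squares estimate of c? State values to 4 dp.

Forming XᵀX = [[387, 39]; [39, 7]] and Xᵀv = [-289, -22]ᵀ gives XᵀX·[m, c]ᵀ = Xᵀv.
Eliminating c: 7·(row 1) − 39·(row 2) gives 1188·m = 7·(-289) − 39·(-22) = -1165, so m = -1165/1188.
Then c = ((-22) − 39·(-1165/1188))/7 = 919/396.

c = 2.3207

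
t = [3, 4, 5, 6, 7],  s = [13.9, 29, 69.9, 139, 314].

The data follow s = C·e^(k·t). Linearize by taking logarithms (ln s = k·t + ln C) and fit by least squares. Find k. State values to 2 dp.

k = 0.78

With ln sᵢ as the transformed response and tᵢ as the regressor:
AᵀA = [[135.0000, 25.0000]; [25.0000, 5]], rhs = [112.4528, 20.9301]ᵀ  (here Σt = 25.0000, Σ(t)² = 135.0000, Σln s = 20.9301, Σt·ln s = 112.4528).
Solving (det = 50.0000): k = 0.78022, ln C = 0.28493.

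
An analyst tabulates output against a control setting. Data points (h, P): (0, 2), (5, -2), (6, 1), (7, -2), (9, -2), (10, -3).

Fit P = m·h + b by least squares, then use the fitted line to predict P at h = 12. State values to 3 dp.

Entries of AᵀA: Σh·h = 291, Σh = 37, Σ1 = 6.
And Σh·P = -66, ΣP = -6.
AᵀA·[m, b]ᵀ = AᵀP becomes [[291, 37]; [37, 6]]·[m, b]ᵀ = [-66, -6]ᵀ.
Δ = 291·6 − 37² = 377.
m = ((-66)·6 − 37·(-6))/377 = -6/13; b = (291·(-6) − 37·(-66))/377 = 24/13.
At h = 12: P̂ = (-6/13)·(12) + (24/13)·(1) = -48/13.

P̂ = -3.692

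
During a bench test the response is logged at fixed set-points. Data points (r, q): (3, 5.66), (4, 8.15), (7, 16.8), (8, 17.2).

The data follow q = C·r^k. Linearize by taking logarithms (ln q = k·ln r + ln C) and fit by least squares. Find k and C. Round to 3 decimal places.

Let Y = ln q. Fitting Y = k·ln r + ln C by least squares:
Σln r = 6.5103, Σ(ln r)² = 11.2394, Σln q = 9.4977, Σln r·ln q = 16.2188.
Equations: 11.2394·k + 6.5103·ln C = 16.2188;  6.5103·k + 4·ln C = 9.4977.
Slope k = (n·Σln r·ln q − Σln r·Σln q)/(n·Σ(ln r)² − (Σln r)²) = (4·16.2188 − 6.5103·9.4977)/2.5742 = 1.18196; ln C = (Σln q − k·Σln r)/n = 0.45072, so C = exp(0.45072) = 1.56944.

k = 1.182, C = 1.569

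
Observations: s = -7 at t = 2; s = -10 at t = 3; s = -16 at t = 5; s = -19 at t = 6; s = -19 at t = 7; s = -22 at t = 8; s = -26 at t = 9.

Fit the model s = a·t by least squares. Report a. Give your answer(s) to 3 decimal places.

a = -2.914

Compute the Gram sums: Σt·t = 268.
Right-hand side: Σt·s = -781.
a = (-781)/268 = -2.91418.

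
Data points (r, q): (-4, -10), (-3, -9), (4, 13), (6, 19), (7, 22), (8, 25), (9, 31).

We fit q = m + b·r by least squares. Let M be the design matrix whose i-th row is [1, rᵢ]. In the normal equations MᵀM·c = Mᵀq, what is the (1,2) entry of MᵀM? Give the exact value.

Row 1 ↔ basis 1, column 2 ↔ basis r, so (MᵀM)_{1,2} = Σᵢ r = (1)·(-4) + (1)·(-3) + (1)·(4) + (1)·(6) + (1)·(7) + (1)·(8) + (1)·(9) = 27.

27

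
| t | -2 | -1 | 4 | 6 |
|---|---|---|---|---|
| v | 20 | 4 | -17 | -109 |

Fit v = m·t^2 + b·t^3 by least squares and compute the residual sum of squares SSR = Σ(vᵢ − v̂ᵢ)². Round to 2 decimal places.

Forming MᵀM = [[1569, 8767]; [8767, 50817]] and Mᵀv = [-4112, -24796]ᵀ gives MᵀM·[m, b]ᵀ = Mᵀv.
Δ = 1569·50817 − 8767² = 2871584.
m = ((-4112)·50817 − 8767·(-24796))/2871584 = 2106757/717896; b = (1569·(-24796) − 8767·(-4112))/2871584 = -713755/717896.
Residuals: 55213/179474, 336/4723, -29003/89737, 19291/179474; SSR = 38715/179474.

SSR = 0.22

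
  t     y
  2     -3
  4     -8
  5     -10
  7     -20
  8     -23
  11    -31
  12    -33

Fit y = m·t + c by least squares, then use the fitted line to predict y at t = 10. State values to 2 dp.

ŷ = -27.77

Compute the Gram sums: Σt·t = 423, Σt = 49, Σ1 = 7.
Moment sums: Σt·y = -1149, Σy = -128.
Normal equations: [[423, 49]; [49, 7]]·[m, c]ᵀ = [-1149, -128]ᵀ.
Eliminating c: 7·(row 1) − 49·(row 2) gives 560·m = 7·(-1149) − 49·(-128) = -1771, so m = -253/80.
Then c = ((-128) − 49·(-253/80))/7 = 2157/560.
At t = 10: ŷ = (-253/80)·(10) + (2157/560)·(1) = -15553/560.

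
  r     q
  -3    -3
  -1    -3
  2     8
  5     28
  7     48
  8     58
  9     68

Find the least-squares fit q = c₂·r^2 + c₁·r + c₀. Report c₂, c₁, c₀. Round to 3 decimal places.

Sums needed: Σr^2·r^2 = 13781, Σr^2·r = 1689, Σr^2 = 233, Σr·r = 233, Σr = 27, Σ1 = 7.
Moment sums: Σr^2·q = 12274, Σr·q = 1580, Σq = 204.
So AᵀA·[c₂, c₁, c₀]ᵀ = Aᵀq: [[13781, 1689, 233]; [1689, 233, 27]; [233, 27, 7]]·[c₂, c₁, c₀]ᵀ = [12274, 1580, 204]ᵀ.
Row-reducing yields c₂ = 139661/265769, c₁ = 779318/265769, c₀ = 90611/265769.

c₂ = 0.525, c₁ = 2.932, c₀ = 0.341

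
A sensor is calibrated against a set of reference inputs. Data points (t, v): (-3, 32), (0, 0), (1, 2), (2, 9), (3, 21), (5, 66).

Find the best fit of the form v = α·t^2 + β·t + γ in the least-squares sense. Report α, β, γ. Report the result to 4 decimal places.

Normal-equation sums: Σt^2·t^2 = 804, Σt^2·t = 134, Σt^2 = 48, Σt·t = 48, Σt = 8, Σ1 = 6.
Moment sums: Σt^2·v = 2165, Σt·v = 317, Σv = 130.
So MᵀM·[α, β, γ]ᵀ = Mᵀv: [[804, 134, 48]; [134, 48, 8]; [48, 8, 6]]·[α, β, γ]ᵀ = [2165, 317, 130]ᵀ.
Inverting the 3×3 Gram matrix, [α, β, γ]ᵀ = [1369/462, -263/154, 5/21]ᵀ.

α = 2.9632, β = -1.7078, γ = 0.2381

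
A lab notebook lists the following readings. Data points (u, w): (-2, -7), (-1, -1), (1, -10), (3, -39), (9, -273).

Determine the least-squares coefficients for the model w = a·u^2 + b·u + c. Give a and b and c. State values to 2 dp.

With design matrix A, AᵀA = [[6660, 748, 96]; [748, 96, 10]; [96, 10, 5]] and Aᵀw = [-22503, -2569, -330]ᵀ.
Row-reducing yields a = -104555/35588, b = -32253/8897, c = -96/41.

a = -2.94, b = -3.63, c = -2.34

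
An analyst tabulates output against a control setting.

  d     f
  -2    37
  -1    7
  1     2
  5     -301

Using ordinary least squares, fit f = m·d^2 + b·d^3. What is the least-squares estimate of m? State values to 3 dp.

Entries of AᵀA: Σd^2·d^2 = 643, Σd^2·d^3 = 3093, Σd^3·d^3 = 15691.
And Σd^2·f = -7368, Σd^3·f = -37926.
det = 643·15691 − 3093² = 522664.
m = ((-7368)·15691 − 3093·(-37926))/522664 = 846915/261332; b = (643·(-37926) − 3093·(-7368))/522664 = -798597/261332.

m = 3.241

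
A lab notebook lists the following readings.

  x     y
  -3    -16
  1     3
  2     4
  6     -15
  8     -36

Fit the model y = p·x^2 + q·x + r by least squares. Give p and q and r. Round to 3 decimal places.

The normal equations are: 5490·p + 710·q + 114·r = -2969;  710·p + 114·q + 14·r = -319;  114·p + 14·q + 5·r = -60.
(Σx^2·x^2 = 5490, Σx^2·x = 710, Σx^2 = 114, Σx·x = 114, Σx = 14, Σ1 = 5, Σx^2·y = -2969, Σx·y = -319, Σy = -60.)
Row-reducing yields p = -37965/39692, q = 118225/39692, r = 14567/9923.

p = -0.956, q = 2.979, r = 1.468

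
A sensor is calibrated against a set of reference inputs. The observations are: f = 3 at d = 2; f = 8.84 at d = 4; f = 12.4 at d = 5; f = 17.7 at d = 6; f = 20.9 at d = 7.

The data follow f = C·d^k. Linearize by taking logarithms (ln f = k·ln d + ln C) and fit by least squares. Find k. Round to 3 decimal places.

With ln fᵢ as the transformed response and ln dᵢ as the regressor:
Sums: Σln d = 7.4265, Σ(ln d)² = 11.9895, Σln f = 11.7089, Σln d·ln f = 18.8985.
Normal system: [[11.9895, 7.4265]; [7.4265, 5]]·[k, ln C]ᵀ = [18.8985, 11.7089]ᵀ.
Δ = 11.9895·5 − (7.4265)² = 4.7940; k = (18.8985·5 − 7.4265·11.7089)/4.7940 = 1.57193, ln C = (11.9895·11.7089 − 7.4265·18.8985)/4.7940 = 0.00697.

k = 1.572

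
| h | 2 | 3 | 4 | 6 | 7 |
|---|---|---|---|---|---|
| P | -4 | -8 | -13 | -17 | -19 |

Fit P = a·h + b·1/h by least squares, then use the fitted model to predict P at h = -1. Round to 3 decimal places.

P̂ = 0.803

Normal-equation sums: Σh·h = 114, Σh·1/h = 5, Σ1/h·1/h = 3329/7056.
Moment sums: Σh·P = -319, Σ1/h·P = -377/28.
So AᵀA·[a, b]ᵀ = AᵀP: [[114, 5]; [5, 3329/7056]]·[a, b]ᵀ = [-319, -377/28]ᵀ.
Δ = 114·(3329/7056) − 5² = 33851/1176.
a = ((-319)·(3329/7056) − 5·(-377/28))/(33851/1176) = -586931/203106; b = (114·(-377/28) − 5·(-319))/(33851/1176) = 70644/33851.
At h = -1: P̂ = (-586931/203106)·(-1) + (70644/33851)·(-1) = 163067/203106.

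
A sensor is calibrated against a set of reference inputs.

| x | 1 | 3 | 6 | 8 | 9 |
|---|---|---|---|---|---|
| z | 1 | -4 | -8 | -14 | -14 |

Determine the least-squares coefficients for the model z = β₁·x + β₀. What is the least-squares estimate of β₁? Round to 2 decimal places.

β₁ = -1.91

Forming MᵀM = [[191, 27]; [27, 5]] and Mᵀz = [-297, -39]ᵀ gives MᵀM·[β₁, β₀]ᵀ = Mᵀz.
Δ = 191·5 − 27² = 226.
β₁ = ((-297)·5 − 27·(-39))/226 = -216/113; β₀ = (191·(-39) − 27·(-297))/226 = 285/113.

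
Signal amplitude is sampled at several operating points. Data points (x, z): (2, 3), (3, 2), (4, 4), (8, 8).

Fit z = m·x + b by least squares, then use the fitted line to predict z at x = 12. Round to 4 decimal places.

Compute the Gram sums: Σx·x = 93, Σx = 17, Σ1 = 4.
And Σx·z = 92, Σz = 17.
Determinant 93·4 − 17² = 83.
m = (92·4 − 17·17)/83 = 79/83; b = (93·17 − 17·92)/83 = 17/83.
At x = 12: ẑ = (79/83)·(12) + (17/83)·(1) = 965/83.

ẑ = 11.6265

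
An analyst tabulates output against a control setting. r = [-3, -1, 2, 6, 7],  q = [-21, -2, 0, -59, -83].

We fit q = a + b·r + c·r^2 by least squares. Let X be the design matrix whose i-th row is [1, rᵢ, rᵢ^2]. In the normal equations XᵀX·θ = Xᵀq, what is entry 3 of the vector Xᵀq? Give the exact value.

Entry 3 ↔ basis r^2, so (Xᵀq)_{3} = Σᵢ (r^2)·qᵢ = (9)·(-21) + (1)·(-2) + (4)·(0) + (36)·(-59) + (49)·(-83) = -6382.

-6382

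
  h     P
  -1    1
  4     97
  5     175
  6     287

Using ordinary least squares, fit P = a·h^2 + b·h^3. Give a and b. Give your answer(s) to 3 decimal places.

a = 2.203, b = 0.961

Compute the Gram sums: Σh^2·h^2 = 2178, Σh^2·h^3 = 11924, Σh^3·h^3 = 66378.
And Σh^2·P = 16260, Σh^3·P = 90074.
Normal equations: [[2178, 11924]; [11924, 66378]]·[a, b]ᵀ = [16260, 90074]ᵀ.
Eliminating b: 66378·(row 1) − 11924·(row 2) gives 2389508·a = 66378·16260 − 11924·90074 = 5263904, so a = 1315976/597377.
Then b = (90074 − 11924·(1315976/597377))/66378 = 52203/54307.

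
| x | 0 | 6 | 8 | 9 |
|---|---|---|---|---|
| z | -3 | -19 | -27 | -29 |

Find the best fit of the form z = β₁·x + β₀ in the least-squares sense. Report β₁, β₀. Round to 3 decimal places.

β₁ = -2.923, β₀ = -2.692

Normal-equation sums: Σx·x = 181, Σx = 23, Σ1 = 4.
And Σx·z = -591, Σz = -78.
Normal equations: [[181, 23]; [23, 4]]·[β₁, β₀]ᵀ = [-591, -78]ᵀ.
det = 181·4 − 23² = 195.
β₁ = ((-591)·4 − 23·(-78))/195 = -38/13; β₀ = (181·(-78) − 23·(-591))/195 = -35/13.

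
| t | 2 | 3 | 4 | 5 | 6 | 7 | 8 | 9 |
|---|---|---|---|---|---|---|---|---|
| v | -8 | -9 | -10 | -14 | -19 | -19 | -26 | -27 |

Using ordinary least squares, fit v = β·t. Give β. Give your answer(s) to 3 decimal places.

Sums needed: Σt·t = 284.
And Σt·v = -851.
So AᵀA·[β]ᵀ = Aᵀv: [[284]]·[β]ᵀ = [-851]ᵀ.
β = (-851)/284 = -2.99648.

β = -2.996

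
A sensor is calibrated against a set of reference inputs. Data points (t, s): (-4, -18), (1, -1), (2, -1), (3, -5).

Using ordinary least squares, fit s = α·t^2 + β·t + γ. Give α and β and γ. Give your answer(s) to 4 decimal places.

α = -0.7955, β = 1.1136, γ = -0.8409

The normal system XᵀX·[α, β, γ]ᵀ = Xᵀs is [[354, -28, 30]; [-28, 30, 2]; [30, 2, 4]]·[α, β, γ]ᵀ = [-338, 54, -25]ᵀ.
Solving the 3×3 system (Gaussian elimination) gives α = -35/44, β = 49/44, γ = -37/44.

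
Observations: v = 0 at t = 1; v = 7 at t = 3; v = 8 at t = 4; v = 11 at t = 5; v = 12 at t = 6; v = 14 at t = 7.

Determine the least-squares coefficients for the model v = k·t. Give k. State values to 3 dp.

Forming XᵀX = [[136]] and Xᵀv = [278]ᵀ gives XᵀX·[k]ᵀ = Xᵀv.
k = 278/136 = 2.04412.

k = 2.044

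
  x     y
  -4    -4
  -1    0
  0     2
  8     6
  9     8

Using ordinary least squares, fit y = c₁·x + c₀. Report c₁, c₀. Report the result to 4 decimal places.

c₁ = 0.8048, c₀ = 0.4685

With design matrix M, MᵀM = [[162, 12]; [12, 5]] and Mᵀy = [136, 12]ᵀ.
Eliminating c₀: 5·(row 1) − 12·(row 2) gives 666·c₁ = 5·136 − 12·12 = 536, so c₁ = 268/333.
Then c₀ = (12 − 12·(268/333))/5 = 52/111.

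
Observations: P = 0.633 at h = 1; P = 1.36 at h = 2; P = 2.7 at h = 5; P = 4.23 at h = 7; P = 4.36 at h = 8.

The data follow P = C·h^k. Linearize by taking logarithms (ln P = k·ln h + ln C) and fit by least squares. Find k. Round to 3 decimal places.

k = 0.922

With ln Pᵢ as the transformed response and ln hᵢ as the regressor:
Sums: Σln h = 6.3279, Σ(ln h)² = 11.1814, Σln P = 3.7581, Σln h·ln P = 7.6800.
Normal system: [[11.1814, 6.3279]; [6.3279, 5]]·[k, ln C]ᵀ = [7.6800, 3.7581]ᵀ.
Slope k = (n·Σln h·ln P − Σln h·Σln P)/(n·Σ(ln h)² − (Σln h)²) = (5·7.6800 − 6.3279·3.7581)/15.8642 = 0.92151; ln C = (Σln P − k·Σln h)/n = -0.41462.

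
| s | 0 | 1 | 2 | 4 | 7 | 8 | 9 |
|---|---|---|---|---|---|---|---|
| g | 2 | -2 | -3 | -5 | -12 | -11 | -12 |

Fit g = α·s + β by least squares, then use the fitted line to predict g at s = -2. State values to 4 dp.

ĝ = 3.5827

The normal system MᵀM·[α, β]ᵀ = Mᵀg is [[215, 31]; [31, 7]]·[α, β]ᵀ = [-308, -43]ᵀ.
det = 215·7 − 31² = 544.
α = ((-308)·7 − 31·(-43))/544 = -823/544; β = (215·(-43) − 31·(-308))/544 = 303/544.
At s = -2: ĝ = (-823/544)·(-2) + (303/544)·(1) = 1949/544.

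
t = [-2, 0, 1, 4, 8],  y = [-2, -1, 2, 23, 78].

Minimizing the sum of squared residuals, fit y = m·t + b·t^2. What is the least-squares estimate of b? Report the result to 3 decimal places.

b = 0.930

Entries of AᵀA: Σt·t = 85, Σt·t^2 = 569, Σt^2·t^2 = 4369.
Right-hand side: Σt·y = 722, Σt^2·y = 5354.
So AᵀA·[m, b]ᵀ = Aᵀy: [[85, 569]; [569, 4369]]·[m, b]ᵀ = [722, 5354]ᵀ.
Δ = 85·4369 − 569² = 47604.
m = (722·4369 − 569·5354)/47604 = 26998/11901; b = (85·5354 − 569·722)/47604 = 11068/11901.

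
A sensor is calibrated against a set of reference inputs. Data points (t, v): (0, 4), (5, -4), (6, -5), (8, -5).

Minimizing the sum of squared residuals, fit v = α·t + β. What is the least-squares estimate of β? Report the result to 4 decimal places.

Entries of MᵀM: Σt·t = 125, Σt = 19, Σ1 = 4.
And Σt·v = -90, Σv = -10.
So MᵀM·[α, β]ᵀ = Mᵀv: [[125, 19]; [19, 4]]·[α, β]ᵀ = [-90, -10]ᵀ.
Δ = 125·4 − 19² = 139.
α = ((-90)·4 − 19·(-10))/139 = -170/139; β = (125·(-10) − 19·(-90))/139 = 460/139.

β = 3.3094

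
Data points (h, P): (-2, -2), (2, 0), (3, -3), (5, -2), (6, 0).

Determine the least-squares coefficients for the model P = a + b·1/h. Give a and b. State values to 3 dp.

Sums needed: Σ1 = 5, Σ1/h = 7/10, Σ1/h·1/h = 611/900.
For AᵀP: ΣP = -7, Σ1/h·P = -2/5.
So AᵀA·[a, b]ᵀ = AᵀP: [[5, 7/10]; [7/10, 611/900]]·[a, b]ᵀ = [-7, -2/5]ᵀ.
det = 5·(611/900) − (7/10)² = 1307/450.
a = ((-7)·(611/900) − (7/10)·(-2/5))/(1307/450) = -4025/2614; b = (5·(-2/5) − (7/10)·(-7))/(1307/450) = 1305/1307.

a = -1.540, b = 0.998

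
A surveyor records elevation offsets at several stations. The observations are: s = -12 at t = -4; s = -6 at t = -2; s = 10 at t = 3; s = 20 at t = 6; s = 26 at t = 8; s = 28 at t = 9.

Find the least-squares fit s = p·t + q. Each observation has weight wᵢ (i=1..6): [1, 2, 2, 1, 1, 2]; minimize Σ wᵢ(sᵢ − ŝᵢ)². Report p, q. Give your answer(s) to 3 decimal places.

p = 3.124, q = 0.475

From the data, Σwᵢ·t·t = 304, Σwᵢ·t = 30, Σwᵢ·1 = 9.
And Σwᵢ·t·s = 964, Σwᵢ·s = 98.
AᵀWA·[p, q]ᵀ = AᵀWs becomes [[304, 30]; [30, 9]]·[p, q]ᵀ = [964, 98]ᵀ.
Determinant 304·9 − 30² = 1836.
p = (964·9 − 30·98)/1836 = 478/153; q = (304·98 − 30·964)/1836 = 218/459.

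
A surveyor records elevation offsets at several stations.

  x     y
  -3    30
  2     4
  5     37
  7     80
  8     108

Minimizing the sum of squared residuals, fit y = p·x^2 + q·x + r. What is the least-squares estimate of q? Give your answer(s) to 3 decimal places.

q = -3.209

MᵀM·[p, q, r]ᵀ = Mᵀy reads: 7219·p + 961·q + 151·r = 12043;  961·p + 151·q + 19·r = 1527;  151·p + 19·q + 5·r = 259.
(Σx^2·x^2 = 7219, Σx^2·x = 961, Σx^2 = 151, Σx·x = 151, Σx = 19, Σ1 = 5, Σx^2·y = 12043, Σx·y = 1527, Σy = 259.)
Row-reducing yields p = 153073/74487, q = -239065/74487, r = 48023/24829.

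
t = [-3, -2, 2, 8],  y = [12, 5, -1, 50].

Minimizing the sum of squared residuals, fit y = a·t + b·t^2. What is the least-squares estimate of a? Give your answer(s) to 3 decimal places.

From the data, Σt·t = 81, Σt·t^2 = 485, Σt^2·t^2 = 4209.
And Σt·y = 352, Σt^2·y = 3324.
Δ = 81·4209 − 485² = 105704.
a = (352·4209 − 485·3324)/105704 = -32643/26426; b = (81·3324 − 485·352)/105704 = 24631/26426.

a = -1.235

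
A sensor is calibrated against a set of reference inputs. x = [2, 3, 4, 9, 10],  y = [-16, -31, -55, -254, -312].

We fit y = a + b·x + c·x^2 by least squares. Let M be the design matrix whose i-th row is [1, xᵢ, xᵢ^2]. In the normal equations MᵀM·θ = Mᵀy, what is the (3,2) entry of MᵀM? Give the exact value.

Row 3 ↔ basis x^2, column 2 ↔ basis x, so (MᵀM)_{3,2} = Σᵢ (x^2)·(x) = (4)·(2) + (9)·(3) + (16)·(4) + (81)·(9) + (100)·(10) = 1828.

1828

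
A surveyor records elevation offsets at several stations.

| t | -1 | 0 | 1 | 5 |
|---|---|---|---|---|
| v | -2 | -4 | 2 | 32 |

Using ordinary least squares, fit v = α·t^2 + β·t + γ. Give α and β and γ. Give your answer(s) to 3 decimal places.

α = 1.006, β = 1.795, γ = -2.031

Normal-equation sums: Σt^2·t^2 = 627, Σt^2·t = 125, Σt^2 = 27, Σt·t = 27, Σt = 5, Σ1 = 4.
For Aᵀv: Σt^2·v = 800, Σt·v = 164, Σv = 28.
Row-reducing yields α = 907/902, β = 1619/902, γ = -916/451.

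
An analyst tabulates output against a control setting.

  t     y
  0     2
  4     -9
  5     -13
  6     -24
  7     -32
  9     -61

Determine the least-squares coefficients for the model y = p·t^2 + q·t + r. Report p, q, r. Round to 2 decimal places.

Normal-equation sums: Σt^2·t^2 = 11139, Σt^2·t = 1477, Σt^2 = 207, Σt·t = 207, Σt = 31, Σ1 = 6.
For Xᵀy: Σt^2·y = -7842, Σt·y = -1018, Σy = -137.
Solving the 3×3 system (Gaussian elimination) gives p = -58549/63480, q = 5935/4232, r = 55259/31740.

p = -0.92, q = 1.40, r = 1.74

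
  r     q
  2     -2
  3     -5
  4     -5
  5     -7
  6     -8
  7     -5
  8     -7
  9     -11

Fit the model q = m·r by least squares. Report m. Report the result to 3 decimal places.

Entries of XᵀX: Σr·r = 284.
Right-hand side: Σr·q = -312.
XᵀX·[m]ᵀ = Xᵀq becomes [[284]]·[m]ᵀ = [-312]ᵀ.
m = (-312)/284 = -1.09859.

m = -1.099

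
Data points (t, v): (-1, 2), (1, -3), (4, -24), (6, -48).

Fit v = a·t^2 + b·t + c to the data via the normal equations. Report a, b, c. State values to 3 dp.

Sums needed: Σt^2·t^2 = 1554, Σt^2·t = 280, Σt^2 = 54, Σt·t = 54, Σt = 10, Σ1 = 4.
Right-hand side: Σt^2·v = -2113, Σt·v = -389, Σv = -73.
AᵀA·[a, b, c]ᵀ = Aᵀv becomes [[1554, 280, 54]; [280, 54, 10]; [54, 10, 4]]·[a, b, c]ᵀ = [-2113, -389, -73]ᵀ.
Solving the 3×3 system (Gaussian elimination) gives a = -19/20, b = -275/116, c = 291/580.

a = -0.950, b = -2.371, c = 0.502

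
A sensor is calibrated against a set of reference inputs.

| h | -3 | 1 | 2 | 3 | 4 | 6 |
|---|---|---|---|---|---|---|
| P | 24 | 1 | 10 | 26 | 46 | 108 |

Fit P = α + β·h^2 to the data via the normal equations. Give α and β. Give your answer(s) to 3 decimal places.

α = -2.407, β = 3.059

Compute the Gram sums: Σ1 = 6, Σh^2 = 75, Σh^2·h^2 = 1731.
And ΣP = 215, Σh^2·P = 5115.
Determinant 6·1731 − 75² = 4761.
α = (215·1731 − 75·5115)/4761 = -3820/1587; β = (6·5115 − 75·215)/4761 = 4855/1587.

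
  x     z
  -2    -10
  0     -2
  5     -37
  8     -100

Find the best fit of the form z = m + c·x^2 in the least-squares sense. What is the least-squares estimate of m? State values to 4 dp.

m = -2.0262

Normal-equation sums: Σ1 = 4, Σx^2 = 93, Σx^2·x^2 = 4737.
Right-hand side: Σz = -149, Σx^2·z = -7365.
Δ = 4·4737 − 93² = 10299.
m = ((-149)·4737 − 93·(-7365))/10299 = -6956/3433; c = (4·(-7365) − 93·(-149))/10299 = -5201/3433.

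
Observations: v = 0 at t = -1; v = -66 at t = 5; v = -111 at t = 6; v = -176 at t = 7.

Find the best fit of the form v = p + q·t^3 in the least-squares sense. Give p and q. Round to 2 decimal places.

p = -1.08, q = -0.51

Compute the Gram sums: Σ1 = 4, Σt^3 = 683, Σt^3·t^3 = 179931.
Moment sums: Σv = -353, Σt^3·v = -92594.
Determinant 4·179931 − 683² = 253235.
p = ((-353)·179931 − 683·(-92594))/253235 = -273941/253235; q = (4·(-92594) − 683·(-353))/253235 = -129277/253235.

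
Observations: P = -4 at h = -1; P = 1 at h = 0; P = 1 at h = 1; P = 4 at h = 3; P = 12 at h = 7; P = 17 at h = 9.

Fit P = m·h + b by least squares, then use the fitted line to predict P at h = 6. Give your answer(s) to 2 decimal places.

P̂ = 10.63

AᵀA·[m, b]ᵀ = AᵀP reads: 141·m + 19·b = 254;  19·m + 6·b = 31.
Δ = 141·6 − 19² = 485.
m = (254·6 − 19·31)/485 = 187/97; b = (141·31 − 19·254)/485 = -91/97.
At h = 6: P̂ = (187/97)·(6) + (-91/97)·(1) = 1031/97.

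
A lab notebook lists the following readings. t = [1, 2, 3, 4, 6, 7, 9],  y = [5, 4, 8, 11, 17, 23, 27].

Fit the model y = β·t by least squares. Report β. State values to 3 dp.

β = 2.995

The normal equations are: 196·β = 587.
β = 587/196 = 2.9949.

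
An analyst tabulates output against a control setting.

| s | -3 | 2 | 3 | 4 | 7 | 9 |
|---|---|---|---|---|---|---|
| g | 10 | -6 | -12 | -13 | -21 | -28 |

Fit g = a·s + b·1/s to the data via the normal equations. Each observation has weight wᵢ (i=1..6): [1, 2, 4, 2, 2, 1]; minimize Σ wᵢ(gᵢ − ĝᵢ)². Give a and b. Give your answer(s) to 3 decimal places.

With design matrix A, AᵀWA = [[264, 12]; [12, 39173/31752]] and AᵀWg = [-848, -737/18]ᵀ.
det = 264·(39173/31752) − 12² = 240391/1323.
a = ((-848)·(39173/31752) − 12·(-737/18))/(240391/1323) = -2202236/721173; b = (264·(-737/18) − 12·(-848))/(240391/1323) = -837900/240391.

a = -3.054, b = -3.486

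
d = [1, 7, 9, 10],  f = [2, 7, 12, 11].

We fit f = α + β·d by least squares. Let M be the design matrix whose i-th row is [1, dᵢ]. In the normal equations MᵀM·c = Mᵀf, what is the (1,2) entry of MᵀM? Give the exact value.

27

Row 1 ↔ basis 1, column 2 ↔ basis d, so (MᵀM)_{1,2} = Σᵢ d = (1)·(1) + (1)·(7) + (1)·(9) + (1)·(10) = 27.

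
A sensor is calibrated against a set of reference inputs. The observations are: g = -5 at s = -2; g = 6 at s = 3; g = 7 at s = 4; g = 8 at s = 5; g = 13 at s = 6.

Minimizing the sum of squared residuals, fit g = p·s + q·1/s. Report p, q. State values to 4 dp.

Entries of AᵀA: Σs·s = 90, Σs·1/s = 5, Σ1/s·1/s = 1769/3600.
For Aᵀg: Σs·g = 174, Σ1/s·g = 601/60.
AᵀA·[p, q]ᵀ = Aᵀg becomes [[90, 5]; [5, 1769/3600]]·[p, q]ᵀ = [174, 601/60]ᵀ.
Eliminating q: (1769/3600)·(row 1) − 5·(row 2) gives (769/40)·p = (1769/3600)·174 − 5·(601/60) = 21251/600, so p = 21251/11535.
Then q = ((601/60) − 5·(21251/11535))/(1769/3600) = 1260/769.

p = 1.8423, q = 1.6385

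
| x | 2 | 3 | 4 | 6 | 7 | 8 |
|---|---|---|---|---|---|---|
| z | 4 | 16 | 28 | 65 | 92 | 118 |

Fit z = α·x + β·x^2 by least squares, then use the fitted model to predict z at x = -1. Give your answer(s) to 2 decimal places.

Normal-equation sums: Σx·x = 178, Σx·x^2 = 1170, Σx^2·x^2 = 8146.
Right-hand side: Σx·z = 2146, Σx^2·z = 15008.
Δ = 178·8146 − 1170² = 81088.
α = (2146·8146 − 1170·15008)/81088 = -19511/20272; β = (178·15008 − 1170·2146)/81088 = 40151/20272.
At x = -1: ẑ = (-19511/20272)·(-1) + (40151/20272)·(1) = 29831/10136.

ẑ = 2.94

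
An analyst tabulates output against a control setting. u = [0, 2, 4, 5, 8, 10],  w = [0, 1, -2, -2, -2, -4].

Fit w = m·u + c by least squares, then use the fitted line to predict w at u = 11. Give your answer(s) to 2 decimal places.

Compute the Gram sums: Σu·u = 209, Σu = 29, Σ1 = 6.
And Σu·w = -72, Σw = -9.
So XᵀX·[m, c]ᵀ = Xᵀw: [[209, 29]; [29, 6]]·[m, c]ᵀ = [-72, -9]ᵀ.
Eliminating c: 6·(row 1) − 29·(row 2) gives 413·m = 6·(-72) − 29·(-9) = -171, so m = -171/413.
Then c = ((-9) − 29·(-171/413))/6 = 207/413.
At u = 11: ŵ = (-171/413)·(11) + (207/413)·(1) = -1674/413.

ŵ = -4.05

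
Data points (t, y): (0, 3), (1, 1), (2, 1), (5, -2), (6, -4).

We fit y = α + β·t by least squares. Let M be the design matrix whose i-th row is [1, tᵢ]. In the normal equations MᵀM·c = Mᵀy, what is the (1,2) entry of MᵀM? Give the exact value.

14

Row 1 ↔ basis 1, column 2 ↔ basis t, so (MᵀM)_{1,2} = Σᵢ t = (1)·(0) + (1)·(1) + (1)·(2) + (1)·(5) + (1)·(6) = 14.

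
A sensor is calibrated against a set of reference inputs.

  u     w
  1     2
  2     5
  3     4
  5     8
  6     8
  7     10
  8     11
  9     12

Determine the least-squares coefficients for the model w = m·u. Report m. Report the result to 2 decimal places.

m = 1.41

Forming AᵀA = [[269]] and Aᵀw = [378]ᵀ gives AᵀA·[m]ᵀ = Aᵀw.
Hence m = 378 / 269 ≈ 1.4052.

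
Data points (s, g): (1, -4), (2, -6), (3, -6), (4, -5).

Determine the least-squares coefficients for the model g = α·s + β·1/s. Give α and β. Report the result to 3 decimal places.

Sums needed: Σs·s = 30, Σs·1/s = 4, Σ1/s·1/s = 205/144.
And Σs·g = -54, Σ1/s·g = -41/4.
So MᵀM·[α, β]ᵀ = Mᵀg: [[30, 4]; [4, 205/144]]·[α, β]ᵀ = [-54, -41/4]ᵀ.
Δ = 30·(205/144) − 4² = 641/24.
α = ((-54)·(205/144) − 4·(-41/4))/(641/24) = -861/641; β = (30·(-41/4) − 4·(-54))/(641/24) = -2196/641.

α = -1.343, β = -3.426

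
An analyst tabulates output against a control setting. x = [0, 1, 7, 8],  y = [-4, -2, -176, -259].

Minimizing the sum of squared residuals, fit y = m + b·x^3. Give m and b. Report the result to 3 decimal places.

m = -2.925, b = -0.502

Entries of MᵀM: Σ1 = 4, Σx^3 = 856, Σx^3·x^3 = 379794.
Right-hand side: Σy = -441, Σx^3·y = -192978.
Normal equations: [[4, 856]; [856, 379794]]·[m, b]ᵀ = [-441, -192978]ᵀ.
Eliminating b: 379794·(row 1) − 856·(row 2) gives 786440·m = 379794·(-441) − 856·(-192978) = -2299986, so m = -1149993/393220.
Then b = ((-192978) − 856·(-1149993/393220))/379794 = -49302/98305.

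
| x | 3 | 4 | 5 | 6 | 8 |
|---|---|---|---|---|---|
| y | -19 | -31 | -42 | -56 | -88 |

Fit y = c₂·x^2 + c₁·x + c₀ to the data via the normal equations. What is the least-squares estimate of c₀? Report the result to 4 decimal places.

Forming AᵀA = [[6354, 944, 150]; [944, 150, 26]; [150, 26, 5]] and Aᵀy = [-9365, -1431, -236]ᵀ gives AᵀA·[c₂, c₁, c₀]ᵀ = Aᵀy.
Solving the 3×3 system (Gaussian elimination) gives c₂ = -141/194, c₁ = -1109/194, c₀ = 420/97.

c₀ = 4.3299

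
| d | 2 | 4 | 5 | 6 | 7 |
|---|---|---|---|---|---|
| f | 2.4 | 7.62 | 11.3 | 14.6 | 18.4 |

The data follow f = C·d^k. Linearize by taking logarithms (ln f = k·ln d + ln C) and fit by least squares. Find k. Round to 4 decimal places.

With ln fᵢ as the transformed response and ln dᵢ as the regressor:
AᵀA = [[11.9895, 7.4265]; [7.4265, 5]], rhs = [17.7956, 10.9244]ᵀ  (here Σln d = 7.4265, Σ(ln d)² = 11.9895, Σln f = 10.9244, Σln d·ln f = 17.7956).
Solving (det = 4.7940): k = 1.63686, ln C = -0.24637.

k = 1.6369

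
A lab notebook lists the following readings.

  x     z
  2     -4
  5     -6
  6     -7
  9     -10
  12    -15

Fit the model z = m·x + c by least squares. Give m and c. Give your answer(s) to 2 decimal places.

m = -1.10, c = -0.95

With design matrix A, AᵀA = [[290, 34]; [34, 5]] and Aᵀz = [-350, -42]ᵀ.
Eliminating c: 5·(row 1) − 34·(row 2) gives 294·m = 5·(-350) − 34·(-42) = -322, so m = -23/21.
Then c = ((-42) − 34·(-23/21))/5 = -20/21.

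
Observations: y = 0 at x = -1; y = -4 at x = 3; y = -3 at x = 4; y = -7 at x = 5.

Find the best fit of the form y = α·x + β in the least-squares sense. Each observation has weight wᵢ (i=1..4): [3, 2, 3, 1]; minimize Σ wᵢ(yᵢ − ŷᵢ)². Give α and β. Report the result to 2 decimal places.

From the data, Σwᵢ·x·x = 94, Σwᵢ·x = 20, Σwᵢ·1 = 9.
For AᵀWy: Σwᵢ·x·y = -95, Σwᵢ·y = -24.
Normal equations: [[94, 20]; [20, 9]]·[α, β]ᵀ = [-95, -24]ᵀ.
Δ = 94·9 − 20² = 446.
α = ((-95)·9 − 20·(-24))/446 = -375/446; β = (94·(-24) − 20·(-95))/446 = -178/223.

α = -0.84, β = -0.80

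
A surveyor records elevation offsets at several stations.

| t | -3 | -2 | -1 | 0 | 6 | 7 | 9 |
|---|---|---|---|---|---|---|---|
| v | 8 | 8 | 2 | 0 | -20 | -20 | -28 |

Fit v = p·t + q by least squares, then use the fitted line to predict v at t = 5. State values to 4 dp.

v̂ = -15.4641

Compute the Gram sums: Σt·t = 180, Σt = 16, Σ1 = 7.
And Σt·v = -554, Σv = -50.
AᵀA·[p, q]ᵀ = Aᵀv becomes [[180, 16]; [16, 7]]·[p, q]ᵀ = [-554, -50]ᵀ.
Δ = 180·7 − 16² = 1004.
p = ((-554)·7 − 16·(-50))/1004 = -1539/502; q = (180·(-50) − 16·(-554))/1004 = -34/251.
At t = 5: v̂ = (-1539/502)·(5) + (-34/251)·(1) = -7763/502.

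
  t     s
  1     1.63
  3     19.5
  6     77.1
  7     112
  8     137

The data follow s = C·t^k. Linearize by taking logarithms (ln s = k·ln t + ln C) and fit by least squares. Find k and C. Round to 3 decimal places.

k = 2.139, C = 1.700

Linearized form: ln s = k·ln t + ln C. From the 5 transformed points,
AᵀA = [[12.5280, 6.9157]; [6.9157, 5]], rhs = [30.4613, 17.4426]ᵀ  (here Σln t = 6.9157, Σ(ln t)² = 12.5280, Σln s = 17.4426, Σln t·ln s = 30.4613).
Slope k = (n·Σln t·ln s − Σln t·Σln s)/(n·Σ(ln t)² − (Σln t)²) = (5·30.4613 − 6.9157·17.4426)/14.8127 = 2.13860; ln C = (Σln s − k·Σln t)/n = 0.53053, so C = exp(0.53053) = 1.69983.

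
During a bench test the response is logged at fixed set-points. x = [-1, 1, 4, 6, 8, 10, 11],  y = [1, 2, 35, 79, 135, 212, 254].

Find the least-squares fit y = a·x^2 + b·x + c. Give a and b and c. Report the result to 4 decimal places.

Forming MᵀM = [[30291, 3123, 339]; [3123, 339, 39]; [339, 39, 7]] and Mᵀy = [63981, 6609, 718]ᵀ gives MᵀM·[a, b, c]ᵀ = Mᵀy.
Row-reducing yields a = 65195/32116, b = 27213/32116, c = -3683/8029.

a = 2.0300, b = 0.8473, c = -0.4587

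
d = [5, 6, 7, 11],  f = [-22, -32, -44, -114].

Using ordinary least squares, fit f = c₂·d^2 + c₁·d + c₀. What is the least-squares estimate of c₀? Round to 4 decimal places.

c₀ = -4.8271

From the data, Σd^2·d^2 = 18963, Σd^2·d = 2015, Σd^2 = 231, Σd·d = 231, Σd = 29, Σ1 = 4.
And Σd^2·f = -17652, Σd·f = -1864, Σf = -212.
AᵀA·[c₂, c₁, c₀]ᵀ = Aᵀf becomes [[18963, 2015, 231]; [2015, 231, 29]; [231, 29, 4]]·[c₂, c₁, c₀]ᵀ = [-17652, -1864, -212]ᵀ.
Solving the 3×3 system (Gaussian elimination) gives c₂ = -975/902, c₁ = 1773/902, c₀ = -2177/451.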